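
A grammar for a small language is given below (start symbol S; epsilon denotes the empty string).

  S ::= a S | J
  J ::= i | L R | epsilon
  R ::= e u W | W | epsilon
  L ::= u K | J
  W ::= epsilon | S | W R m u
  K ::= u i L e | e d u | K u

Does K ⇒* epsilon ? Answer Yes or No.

Nullable nonterminals: J, L, R, S, W.
No production of K has an RHS whose symbols are all nullable, so K is not nullable.

No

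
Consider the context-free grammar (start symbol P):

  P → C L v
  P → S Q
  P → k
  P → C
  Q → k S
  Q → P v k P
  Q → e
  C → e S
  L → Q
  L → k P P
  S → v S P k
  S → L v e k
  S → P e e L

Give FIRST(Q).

Q → k S contributes {k}.
From Q → P v k P: add FIRST(P) = { e, k, v }.
Q → e contributes {e}.
Union: FIRST(Q) = { e, k, v }.

{ e, k, v }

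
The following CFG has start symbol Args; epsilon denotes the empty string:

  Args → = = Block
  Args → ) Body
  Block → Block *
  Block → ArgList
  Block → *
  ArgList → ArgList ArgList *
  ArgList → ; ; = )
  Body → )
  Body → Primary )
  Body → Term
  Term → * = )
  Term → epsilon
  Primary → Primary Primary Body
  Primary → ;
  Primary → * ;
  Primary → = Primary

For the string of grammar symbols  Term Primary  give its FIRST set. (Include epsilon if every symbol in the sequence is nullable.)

{ *, ;, = }

Add FIRST(Term)\{epsilon} = { * }; Term is nullable, continue.
Add FIRST(Primary) = { *, ;, = }; Primary is not nullable, stop.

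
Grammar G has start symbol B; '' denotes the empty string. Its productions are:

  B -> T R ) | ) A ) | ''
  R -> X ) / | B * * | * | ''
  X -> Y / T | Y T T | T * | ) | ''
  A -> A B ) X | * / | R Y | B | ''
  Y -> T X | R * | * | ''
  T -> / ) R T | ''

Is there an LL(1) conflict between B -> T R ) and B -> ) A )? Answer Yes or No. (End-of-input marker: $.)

FIRST(T R )) = { ), *, / } and FIRST() A )) = { ) }.
Both contain ), so the two alternatives are not disjoint — LL(1) conflict.

Yes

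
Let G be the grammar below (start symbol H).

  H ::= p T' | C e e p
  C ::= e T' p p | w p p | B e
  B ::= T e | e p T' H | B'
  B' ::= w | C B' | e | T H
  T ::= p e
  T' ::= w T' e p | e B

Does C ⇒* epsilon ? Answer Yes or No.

No nonterminal in this grammar is nullable.
No production of C has an RHS whose symbols are all nullable, so C is not nullable.

No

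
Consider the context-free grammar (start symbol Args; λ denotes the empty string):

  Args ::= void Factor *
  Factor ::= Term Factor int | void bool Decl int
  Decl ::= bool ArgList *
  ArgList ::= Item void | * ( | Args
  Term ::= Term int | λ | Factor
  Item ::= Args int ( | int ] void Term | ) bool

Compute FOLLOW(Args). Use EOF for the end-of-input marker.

{ EOF, *, int }

Args is the start symbol, so EOF ∈ FOLLOW(Args).
In ArgList ::= Args: Args is at the end, add FOLLOW(ArgList) = { * }.
In Item ::= Args int (: add FIRST(int () = { int }.
Union: FOLLOW(Args) = { EOF, *, int }.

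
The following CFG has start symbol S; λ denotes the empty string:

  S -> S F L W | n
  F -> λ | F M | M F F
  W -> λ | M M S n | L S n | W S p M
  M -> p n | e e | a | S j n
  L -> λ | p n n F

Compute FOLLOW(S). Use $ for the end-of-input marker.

S is the start symbol, so $ ∈ FOLLOW(S).
In S -> S F L W: add FIRST(F L W)\{λ} = { a, e, n, p }.
  Since F L W is nullable, also add FOLLOW(S) = { $, a, e, j, n, p }.
In W -> M M S n: add FIRST(n) = { n }.
In W -> L S n: add FIRST(n) = { n }.
In W -> W S p M: add FIRST(p M) = { p }.
In M -> S j n: add FIRST(j n) = { j }.
Union: FOLLOW(S) = { $, a, e, j, n, p }.

{ $, a, e, j, n, p }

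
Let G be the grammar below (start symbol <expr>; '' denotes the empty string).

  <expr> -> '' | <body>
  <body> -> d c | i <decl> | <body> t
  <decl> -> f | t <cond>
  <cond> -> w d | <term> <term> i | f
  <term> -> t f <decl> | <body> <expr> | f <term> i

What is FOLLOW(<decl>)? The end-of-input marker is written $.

{ $, d, f, i, t }

In <body> -> i <decl>: <decl> is at the end, add FOLLOW(<body>) = { $, d, f, i, t }.
In <term> -> t f <decl>: <decl> is at the end, add FOLLOW(<term>) = { d, f, i, t }.
Union: FOLLOW(<decl>) = { $, d, f, i, t }.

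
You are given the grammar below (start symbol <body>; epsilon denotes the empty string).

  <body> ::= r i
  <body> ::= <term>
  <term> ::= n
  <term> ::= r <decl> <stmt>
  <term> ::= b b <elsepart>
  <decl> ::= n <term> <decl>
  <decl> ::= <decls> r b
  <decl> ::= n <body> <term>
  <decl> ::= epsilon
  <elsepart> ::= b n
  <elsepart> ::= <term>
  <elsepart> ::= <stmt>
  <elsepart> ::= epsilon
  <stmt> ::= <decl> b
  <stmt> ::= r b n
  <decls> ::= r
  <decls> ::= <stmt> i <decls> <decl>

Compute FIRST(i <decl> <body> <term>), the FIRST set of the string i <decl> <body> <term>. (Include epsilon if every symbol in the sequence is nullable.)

i is a terminal; add {i} and stop.

{ i }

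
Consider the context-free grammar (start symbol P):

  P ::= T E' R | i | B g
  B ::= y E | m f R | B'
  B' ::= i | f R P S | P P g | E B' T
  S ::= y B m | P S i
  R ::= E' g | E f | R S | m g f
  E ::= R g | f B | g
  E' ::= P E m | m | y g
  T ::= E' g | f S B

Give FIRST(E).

{ f, g, i, m, y }

From E ::= R g: add FIRST(R) = { f, g, i, m, y }.
E ::= f B contributes {f}.
E ::= g contributes {g}.
Union: FIRST(E) = { f, g, i, m, y }.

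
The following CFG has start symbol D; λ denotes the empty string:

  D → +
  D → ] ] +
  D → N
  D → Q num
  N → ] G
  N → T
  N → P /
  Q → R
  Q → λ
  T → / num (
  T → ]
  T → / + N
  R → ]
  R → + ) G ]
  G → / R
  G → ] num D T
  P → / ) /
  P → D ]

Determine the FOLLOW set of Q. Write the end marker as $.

{ num }

In D → Q num: add FIRST(num) = { num }.
Union: FOLLOW(Q) = { num }.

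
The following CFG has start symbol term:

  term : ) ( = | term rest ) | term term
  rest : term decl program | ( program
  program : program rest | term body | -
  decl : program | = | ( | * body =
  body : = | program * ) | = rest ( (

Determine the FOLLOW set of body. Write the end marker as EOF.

In program : term body: body is at the end, add FOLLOW(program) = { (, ), *, - }.
In decl : * body =: add FIRST(=) = { = }.
Union: FOLLOW(body) = { (, ), *, -, = }.

{ (, ), *, -, = }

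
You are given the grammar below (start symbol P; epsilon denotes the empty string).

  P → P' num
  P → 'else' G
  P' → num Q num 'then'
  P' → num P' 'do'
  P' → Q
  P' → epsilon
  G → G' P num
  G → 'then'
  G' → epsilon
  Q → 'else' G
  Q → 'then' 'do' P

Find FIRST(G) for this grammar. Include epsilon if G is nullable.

{ 'else', 'then', num }

From G → G' P num: G' nullable, take FIRST(G') ∪ FIRST(P) = { 'else', 'then', num }.
G → 'then' contributes {'then'}.
Union: FIRST(G) = { 'else', 'then', num }.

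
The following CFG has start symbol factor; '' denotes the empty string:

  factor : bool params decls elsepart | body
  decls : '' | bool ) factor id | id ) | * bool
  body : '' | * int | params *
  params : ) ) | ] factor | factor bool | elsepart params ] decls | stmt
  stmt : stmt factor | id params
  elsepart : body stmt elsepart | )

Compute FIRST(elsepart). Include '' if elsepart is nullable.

From elsepart : body stmt elsepart: body nullable, take FIRST(body) ∪ FIRST(stmt) = { ), *, ], bool, id }.
elsepart : ) contributes {)}.
Union: FIRST(elsepart) = { ), *, ], bool, id }.

{ ), *, ], bool, id }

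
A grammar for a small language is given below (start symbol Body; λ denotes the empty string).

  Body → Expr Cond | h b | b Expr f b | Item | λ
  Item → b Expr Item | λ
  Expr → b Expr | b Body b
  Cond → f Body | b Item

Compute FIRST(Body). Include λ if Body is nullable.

{ b, h, λ }

From Body → Expr Cond: add FIRST(Expr) = { b }.
Body → h b contributes {h}.
Body → b Expr f b contributes {b}.
From Body → Item: add FIRST(Item) = { b, λ } (including λ since Item is nullable).
Body → λ contributes λ.
Union: FIRST(Body) = { b, h, λ }.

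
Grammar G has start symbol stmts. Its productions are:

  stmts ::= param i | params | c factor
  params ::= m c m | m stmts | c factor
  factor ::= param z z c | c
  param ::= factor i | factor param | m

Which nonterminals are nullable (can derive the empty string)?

{ } (none)

No nonterminal has an empty production or an RHS whose symbols are all nullable.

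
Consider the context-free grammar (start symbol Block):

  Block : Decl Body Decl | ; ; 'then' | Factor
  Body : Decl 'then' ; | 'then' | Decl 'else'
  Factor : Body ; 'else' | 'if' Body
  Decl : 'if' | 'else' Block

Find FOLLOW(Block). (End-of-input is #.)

{ #, 'else', 'if', 'then' }

Block is the start symbol, so # ∈ FOLLOW(Block).
In Decl : 'else' Block: Block is at the end, add FOLLOW(Decl) = { #, 'else', 'if', 'then' }.
Union: FOLLOW(Block) = { #, 'else', 'if', 'then' }.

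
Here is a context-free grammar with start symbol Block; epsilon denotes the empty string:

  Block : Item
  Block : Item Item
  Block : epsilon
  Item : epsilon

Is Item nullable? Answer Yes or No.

Yes

Item has an epsilon-production, so Item ⇒ epsilon.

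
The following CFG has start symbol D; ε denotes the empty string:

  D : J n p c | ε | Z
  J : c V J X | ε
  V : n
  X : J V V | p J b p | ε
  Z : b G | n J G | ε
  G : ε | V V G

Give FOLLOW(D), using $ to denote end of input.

{ $ }

D is the start symbol, so $ ∈ FOLLOW(D).
Union: FOLLOW(D) = { $ }.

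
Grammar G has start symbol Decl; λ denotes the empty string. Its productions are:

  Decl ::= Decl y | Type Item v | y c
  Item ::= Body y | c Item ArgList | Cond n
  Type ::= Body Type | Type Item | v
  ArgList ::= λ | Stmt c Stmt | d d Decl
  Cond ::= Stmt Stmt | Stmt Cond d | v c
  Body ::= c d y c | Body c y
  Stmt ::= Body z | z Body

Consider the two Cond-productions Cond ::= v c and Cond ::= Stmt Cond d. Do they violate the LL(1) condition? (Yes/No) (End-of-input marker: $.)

FIRST(v c) = { v } and FIRST(Stmt Cond d) = { c, z }.
The FIRST sets are disjoint and neither alternative is nullable — no conflict.

No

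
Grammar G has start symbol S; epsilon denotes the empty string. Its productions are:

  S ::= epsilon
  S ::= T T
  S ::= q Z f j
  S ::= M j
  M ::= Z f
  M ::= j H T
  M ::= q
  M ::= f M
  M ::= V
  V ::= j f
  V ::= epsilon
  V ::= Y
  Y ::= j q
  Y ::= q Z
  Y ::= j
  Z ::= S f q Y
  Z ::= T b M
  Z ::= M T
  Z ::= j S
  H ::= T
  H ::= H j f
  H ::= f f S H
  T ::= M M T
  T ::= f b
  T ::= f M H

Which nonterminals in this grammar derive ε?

Directly nullable (have an epsilon-production): S, V.
M ::= V with every symbol nullable, so M is nullable.
No other nonterminal has a production whose RHS symbols are all nullable.

{ M, S, V }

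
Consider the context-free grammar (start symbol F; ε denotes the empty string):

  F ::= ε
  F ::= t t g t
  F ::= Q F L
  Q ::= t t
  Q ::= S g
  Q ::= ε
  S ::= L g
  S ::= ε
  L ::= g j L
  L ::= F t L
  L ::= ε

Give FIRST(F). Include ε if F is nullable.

F ::= ε contributes ε.
F ::= t t g t contributes {t}.
From F ::= Q F L: Q, F, L nullable, take FIRST(Q) ∪ FIRST(F) ∪ FIRST(L) = { g, t }; also ε since the whole RHS is nullable.
Union: FIRST(F) = { g, t, ε }.

{ g, t, ε }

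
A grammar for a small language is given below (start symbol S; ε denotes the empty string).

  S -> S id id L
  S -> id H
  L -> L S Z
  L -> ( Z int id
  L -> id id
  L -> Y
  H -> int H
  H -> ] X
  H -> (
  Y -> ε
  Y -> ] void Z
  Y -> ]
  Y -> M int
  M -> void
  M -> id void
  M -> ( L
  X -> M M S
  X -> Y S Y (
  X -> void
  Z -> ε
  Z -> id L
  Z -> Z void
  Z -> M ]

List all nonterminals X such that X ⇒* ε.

{ L, Y, Z }

Directly nullable (have an ε-production): Y, Z.
L -> Y with every symbol nullable, so L is nullable.
No other nonterminal has a production whose RHS symbols are all nullable.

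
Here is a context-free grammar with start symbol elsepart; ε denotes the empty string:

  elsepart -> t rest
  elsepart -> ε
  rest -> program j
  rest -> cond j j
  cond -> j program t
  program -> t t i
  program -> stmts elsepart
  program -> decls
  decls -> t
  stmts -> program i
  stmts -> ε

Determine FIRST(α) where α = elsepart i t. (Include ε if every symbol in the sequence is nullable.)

{ i, t }

Add FIRST(elsepart)\{ε} = { t }; elsepart is nullable, continue.
i is a terminal; add {i} and stop.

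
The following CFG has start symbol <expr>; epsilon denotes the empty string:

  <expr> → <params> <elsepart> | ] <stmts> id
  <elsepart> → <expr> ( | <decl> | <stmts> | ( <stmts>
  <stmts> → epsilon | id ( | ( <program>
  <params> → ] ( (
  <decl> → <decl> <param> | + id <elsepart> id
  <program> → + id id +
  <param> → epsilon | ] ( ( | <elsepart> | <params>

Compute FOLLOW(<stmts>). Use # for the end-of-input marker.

In <expr> → ] <stmts> id: add FIRST(id) = { id }.
In <elsepart> → <stmts>: <stmts> is at the end, add FOLLOW(<elsepart>) = { #, (, +, ], id }.
In <elsepart> → ( <stmts>: <stmts> is at the end, add FOLLOW(<elsepart>) = { #, (, +, ], id }.
Union: FOLLOW(<stmts>) = { #, (, +, ], id }.

{ #, (, +, ], id }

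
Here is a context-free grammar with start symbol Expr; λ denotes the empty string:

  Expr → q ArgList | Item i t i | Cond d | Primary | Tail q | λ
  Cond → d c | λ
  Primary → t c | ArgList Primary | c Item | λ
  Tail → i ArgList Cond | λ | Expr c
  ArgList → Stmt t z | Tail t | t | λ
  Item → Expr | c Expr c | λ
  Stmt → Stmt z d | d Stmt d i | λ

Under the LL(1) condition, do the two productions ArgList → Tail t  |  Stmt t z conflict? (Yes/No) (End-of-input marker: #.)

FIRST(Tail t) = { c, d, i, q, t, z } and FIRST(Stmt t z) = { d, t, z }.
Both contain d, so the two alternatives are not disjoint — LL(1) conflict.

Yes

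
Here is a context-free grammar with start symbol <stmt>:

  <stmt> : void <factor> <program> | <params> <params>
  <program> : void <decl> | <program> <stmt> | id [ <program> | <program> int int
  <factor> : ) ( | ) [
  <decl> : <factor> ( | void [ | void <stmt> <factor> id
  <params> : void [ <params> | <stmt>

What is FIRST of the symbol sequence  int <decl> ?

{ int }

int is a terminal; add {int} and stop.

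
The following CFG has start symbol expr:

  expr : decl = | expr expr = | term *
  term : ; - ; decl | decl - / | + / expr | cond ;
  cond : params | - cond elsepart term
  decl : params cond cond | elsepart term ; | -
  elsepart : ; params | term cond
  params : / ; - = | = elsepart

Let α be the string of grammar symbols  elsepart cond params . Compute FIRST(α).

{ +, -, /, ;, = }

Add FIRST(elsepart) = { +, -, /, ;, = }; elsepart is not nullable, stop.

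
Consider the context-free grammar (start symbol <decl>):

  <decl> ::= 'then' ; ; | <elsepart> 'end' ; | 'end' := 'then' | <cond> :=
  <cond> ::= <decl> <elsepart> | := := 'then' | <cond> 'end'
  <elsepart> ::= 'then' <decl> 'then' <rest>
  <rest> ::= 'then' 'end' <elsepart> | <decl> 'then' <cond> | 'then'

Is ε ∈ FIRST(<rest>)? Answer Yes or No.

No

No nonterminal in this grammar is nullable.
No production of <rest> has an RHS whose symbols are all nullable, so <rest> is not nullable.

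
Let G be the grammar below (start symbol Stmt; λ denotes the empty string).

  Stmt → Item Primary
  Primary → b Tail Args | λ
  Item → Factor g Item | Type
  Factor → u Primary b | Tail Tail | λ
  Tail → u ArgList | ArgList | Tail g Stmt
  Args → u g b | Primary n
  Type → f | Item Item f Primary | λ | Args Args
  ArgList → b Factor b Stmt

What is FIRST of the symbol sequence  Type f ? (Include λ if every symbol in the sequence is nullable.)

Add FIRST(Type)\{λ} = { b, f, g, n, u }; Type is nullable, continue.
f is a terminal; add {f} and stop.

{ b, f, g, n, u }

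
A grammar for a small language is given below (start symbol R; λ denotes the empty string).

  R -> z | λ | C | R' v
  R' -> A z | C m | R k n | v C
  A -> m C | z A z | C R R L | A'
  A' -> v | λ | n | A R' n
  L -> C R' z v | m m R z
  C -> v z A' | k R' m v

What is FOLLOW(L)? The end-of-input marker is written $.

{ k, m, n, v, z }

In A -> C R R L: L is at the end, add FOLLOW(A) = { k, m, n, v, z }.
Union: FOLLOW(L) = { k, m, n, v, z }.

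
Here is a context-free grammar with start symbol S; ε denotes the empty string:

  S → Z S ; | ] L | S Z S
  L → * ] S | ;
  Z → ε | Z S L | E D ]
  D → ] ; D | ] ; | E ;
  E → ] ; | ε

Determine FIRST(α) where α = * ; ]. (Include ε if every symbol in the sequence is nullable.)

{ * }

* is a terminal; add {*} and stop.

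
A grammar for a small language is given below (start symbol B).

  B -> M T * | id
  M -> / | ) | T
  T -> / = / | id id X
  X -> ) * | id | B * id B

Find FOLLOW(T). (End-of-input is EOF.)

In B -> M T *: add FIRST(*) = { * }.
In M -> T: T is at the end, add FOLLOW(M) = { /, id }.
Union: FOLLOW(T) = { *, /, id }.

{ *, /, id }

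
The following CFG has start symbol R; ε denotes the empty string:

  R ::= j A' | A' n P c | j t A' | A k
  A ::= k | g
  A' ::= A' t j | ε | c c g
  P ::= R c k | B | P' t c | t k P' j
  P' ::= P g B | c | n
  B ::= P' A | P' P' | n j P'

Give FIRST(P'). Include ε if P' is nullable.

From P' ::= P g B: add FIRST(P) = { c, g, j, k, n, t }.
P' ::= c contributes {c}.
P' ::= n contributes {n}.
Union: FIRST(P') = { c, g, j, k, n, t }.

{ c, g, j, k, n, t }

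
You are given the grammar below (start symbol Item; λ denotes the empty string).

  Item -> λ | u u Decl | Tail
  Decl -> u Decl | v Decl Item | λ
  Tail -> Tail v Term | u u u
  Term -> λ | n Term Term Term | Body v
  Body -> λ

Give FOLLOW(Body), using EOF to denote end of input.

In Term -> Body v: add FIRST(v) = { v }.
Union: FOLLOW(Body) = { v }.

{ v }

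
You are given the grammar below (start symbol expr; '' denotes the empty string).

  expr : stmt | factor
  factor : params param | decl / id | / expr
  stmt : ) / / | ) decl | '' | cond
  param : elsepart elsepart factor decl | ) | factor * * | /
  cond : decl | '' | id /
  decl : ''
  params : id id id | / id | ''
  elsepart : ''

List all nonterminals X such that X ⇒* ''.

{ cond, decl, elsepart, expr, params, stmt }

Directly nullable (have an ''-production): stmt, cond, decl, params, elsepart.
expr : stmt with every symbol nullable, so expr is nullable.
No other nonterminal has a production whose RHS symbols are all nullable.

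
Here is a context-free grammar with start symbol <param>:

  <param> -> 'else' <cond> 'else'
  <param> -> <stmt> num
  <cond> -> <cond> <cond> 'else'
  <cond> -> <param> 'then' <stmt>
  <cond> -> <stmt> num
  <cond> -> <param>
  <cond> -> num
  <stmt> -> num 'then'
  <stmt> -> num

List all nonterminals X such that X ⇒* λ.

No nonterminal has an empty production or an RHS whose symbols are all nullable.

{ } (none)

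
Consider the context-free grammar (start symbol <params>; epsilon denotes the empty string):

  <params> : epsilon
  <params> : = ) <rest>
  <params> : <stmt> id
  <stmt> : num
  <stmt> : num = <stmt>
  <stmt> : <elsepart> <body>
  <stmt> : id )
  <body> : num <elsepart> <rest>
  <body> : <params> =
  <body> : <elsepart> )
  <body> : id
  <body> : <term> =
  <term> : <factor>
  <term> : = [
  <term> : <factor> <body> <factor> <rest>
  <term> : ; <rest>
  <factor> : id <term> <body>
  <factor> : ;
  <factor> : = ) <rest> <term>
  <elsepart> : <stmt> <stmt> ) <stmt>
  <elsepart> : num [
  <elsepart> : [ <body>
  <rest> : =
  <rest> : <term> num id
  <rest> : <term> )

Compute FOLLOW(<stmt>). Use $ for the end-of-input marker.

In <params> : <stmt> id: add FIRST(id) = { id }.
In <stmt> : num = <stmt>: <stmt> is at the end, add FOLLOW(<stmt>) = { ), ;, =, [, id, num }.
In <elsepart> : <stmt> <stmt> ) <stmt>: add FIRST(<stmt> ) <stmt>) = { [, id, num }.
In <elsepart> : <stmt> <stmt> ) <stmt>: add FIRST() <stmt>) = { ) }.
In <elsepart> : <stmt> <stmt> ) <stmt>: <stmt> is at the end, add FOLLOW(<elsepart>) = { ), ;, =, [, id, num }.
Union: FOLLOW(<stmt>) = { ), ;, =, [, id, num }.

{ ), ;, =, [, id, num }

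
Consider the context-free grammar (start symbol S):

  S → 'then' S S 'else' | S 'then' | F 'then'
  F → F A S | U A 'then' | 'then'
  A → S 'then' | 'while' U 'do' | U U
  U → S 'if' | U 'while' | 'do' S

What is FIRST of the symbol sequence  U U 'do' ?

{ 'do', 'then' }

Add FIRST(U) = { 'do', 'then' }; U is not nullable, stop.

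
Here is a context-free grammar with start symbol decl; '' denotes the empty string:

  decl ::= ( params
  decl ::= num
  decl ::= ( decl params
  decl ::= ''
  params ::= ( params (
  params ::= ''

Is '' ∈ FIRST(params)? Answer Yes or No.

Yes

params has an ''-production, so params ⇒ ''.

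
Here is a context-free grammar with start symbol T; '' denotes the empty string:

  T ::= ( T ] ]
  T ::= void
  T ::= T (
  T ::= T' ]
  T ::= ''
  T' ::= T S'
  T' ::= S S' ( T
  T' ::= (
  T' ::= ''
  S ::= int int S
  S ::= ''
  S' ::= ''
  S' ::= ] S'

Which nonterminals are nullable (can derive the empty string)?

{ S, S', T, T' }

Directly nullable (have an ''-production): T, T', S, S'.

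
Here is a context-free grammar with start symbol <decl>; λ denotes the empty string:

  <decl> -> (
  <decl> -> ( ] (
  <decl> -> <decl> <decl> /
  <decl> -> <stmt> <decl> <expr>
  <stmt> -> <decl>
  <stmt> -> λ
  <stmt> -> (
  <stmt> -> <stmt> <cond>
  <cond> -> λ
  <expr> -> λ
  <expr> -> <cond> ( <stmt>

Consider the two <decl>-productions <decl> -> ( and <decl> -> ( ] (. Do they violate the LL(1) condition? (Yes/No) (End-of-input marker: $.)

Yes

FIRST(() = { ( } and FIRST(( ] () = { ( }.
Both contain (, so the two alternatives are not disjoint — LL(1) conflict.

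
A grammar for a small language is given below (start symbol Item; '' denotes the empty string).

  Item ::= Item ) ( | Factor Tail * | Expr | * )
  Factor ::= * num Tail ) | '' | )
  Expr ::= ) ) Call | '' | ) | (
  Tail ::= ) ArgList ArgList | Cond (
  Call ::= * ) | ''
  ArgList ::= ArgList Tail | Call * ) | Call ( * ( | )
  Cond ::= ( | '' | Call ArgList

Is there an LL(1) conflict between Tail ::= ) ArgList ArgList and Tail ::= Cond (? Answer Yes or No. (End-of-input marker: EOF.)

FIRST() ArgList ArgList) = { ) } and FIRST(Cond () = { (, ), * }.
Both contain ), so the two alternatives are not disjoint — LL(1) conflict.

Yes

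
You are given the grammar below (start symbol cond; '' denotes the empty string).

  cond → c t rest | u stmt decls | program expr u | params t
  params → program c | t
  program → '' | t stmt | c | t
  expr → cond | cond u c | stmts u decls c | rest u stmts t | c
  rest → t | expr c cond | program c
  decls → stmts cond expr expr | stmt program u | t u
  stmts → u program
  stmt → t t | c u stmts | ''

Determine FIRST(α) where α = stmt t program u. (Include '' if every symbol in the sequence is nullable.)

Add FIRST(stmt)\{''} = { c, t }; stmt is nullable, continue.
t is a terminal; add {t} and stop.

{ c, t }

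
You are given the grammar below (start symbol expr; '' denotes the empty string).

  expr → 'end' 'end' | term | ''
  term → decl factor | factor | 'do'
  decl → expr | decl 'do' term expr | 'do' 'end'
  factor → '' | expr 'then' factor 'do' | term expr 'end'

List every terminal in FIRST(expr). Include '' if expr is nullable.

expr → 'end' 'end' contributes {'end'}.
From expr → term: add FIRST(term) = { 'do', 'end', 'then', '' } (including '' since term is nullable).
expr → '' contributes ''.
Union: FIRST(expr) = { 'do', 'end', 'then', '' }.

{ 'do', 'end', 'then', '' }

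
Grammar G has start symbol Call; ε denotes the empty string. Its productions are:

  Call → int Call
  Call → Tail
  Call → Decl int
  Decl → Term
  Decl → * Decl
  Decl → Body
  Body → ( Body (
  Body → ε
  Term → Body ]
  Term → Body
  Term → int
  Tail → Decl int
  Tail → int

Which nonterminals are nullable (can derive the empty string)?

{ Body, Decl, Term }

Directly nullable (have an ε-production): Body.
Term → Body with every symbol nullable, so Term is nullable.
Decl → Term with every symbol nullable, so Decl is nullable.
No other nonterminal has a production whose RHS symbols are all nullable.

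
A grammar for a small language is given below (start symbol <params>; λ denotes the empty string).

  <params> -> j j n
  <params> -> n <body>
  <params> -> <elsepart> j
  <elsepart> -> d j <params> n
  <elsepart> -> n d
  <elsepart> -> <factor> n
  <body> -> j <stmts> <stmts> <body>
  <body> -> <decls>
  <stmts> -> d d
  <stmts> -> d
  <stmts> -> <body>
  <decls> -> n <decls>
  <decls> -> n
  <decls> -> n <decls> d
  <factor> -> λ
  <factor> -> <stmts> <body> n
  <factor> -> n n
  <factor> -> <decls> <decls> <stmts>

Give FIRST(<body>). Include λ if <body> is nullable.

{ j, n }

<body> -> j <stmts> <stmts> <body> contributes {j}.
From <body> -> <decls>: add FIRST(<decls>) = { n }.
Union: FIRST(<body>) = { j, n }.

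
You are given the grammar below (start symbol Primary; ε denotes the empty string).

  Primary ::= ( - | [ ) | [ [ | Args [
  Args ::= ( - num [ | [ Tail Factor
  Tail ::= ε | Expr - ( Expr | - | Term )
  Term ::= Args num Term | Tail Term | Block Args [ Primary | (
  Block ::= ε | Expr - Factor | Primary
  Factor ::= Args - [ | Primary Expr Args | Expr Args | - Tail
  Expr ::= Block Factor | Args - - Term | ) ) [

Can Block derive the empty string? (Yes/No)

Block has an ε-production, so Block ⇒ ε.

Yes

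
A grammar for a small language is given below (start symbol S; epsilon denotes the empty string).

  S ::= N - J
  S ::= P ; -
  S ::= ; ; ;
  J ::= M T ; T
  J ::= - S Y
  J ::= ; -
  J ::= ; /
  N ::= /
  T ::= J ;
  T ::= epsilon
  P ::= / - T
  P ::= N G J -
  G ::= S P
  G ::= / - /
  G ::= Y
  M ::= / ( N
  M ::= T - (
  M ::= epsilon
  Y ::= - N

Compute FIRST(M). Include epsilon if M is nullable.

M ::= / ( N contributes {/}.
From M ::= T - (: T nullable, take FIRST(T) ∪ {-} = { -, /, ; }.
M ::= epsilon contributes epsilon.
Union: FIRST(M) = { -, /, ;, epsilon }.

{ -, /, ;, epsilon }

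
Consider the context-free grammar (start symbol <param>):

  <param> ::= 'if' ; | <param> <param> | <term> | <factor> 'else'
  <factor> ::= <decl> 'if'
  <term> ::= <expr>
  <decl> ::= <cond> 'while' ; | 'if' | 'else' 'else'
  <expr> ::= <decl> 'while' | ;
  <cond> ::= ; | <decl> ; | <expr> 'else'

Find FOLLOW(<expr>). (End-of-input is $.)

{ $, 'else', 'if', ; }

In <term> ::= <expr>: <expr> is at the end, add FOLLOW(<term>) = { $, 'else', 'if', ; }.
In <cond> ::= <expr> 'else': add FIRST('else') = { 'else' }.
Union: FOLLOW(<expr>) = { $, 'else', 'if', ; }.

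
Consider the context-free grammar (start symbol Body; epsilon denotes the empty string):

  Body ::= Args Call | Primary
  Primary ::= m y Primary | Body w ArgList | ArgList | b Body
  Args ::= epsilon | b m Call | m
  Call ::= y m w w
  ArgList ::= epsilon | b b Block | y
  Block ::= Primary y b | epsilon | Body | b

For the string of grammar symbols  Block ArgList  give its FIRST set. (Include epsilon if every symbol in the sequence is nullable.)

Add FIRST(Block)\{epsilon} = { b, m, w, y }; Block is nullable, continue.
Add FIRST(ArgList)\{epsilon} = { b, y }; ArgList is nullable, continue.
Every symbol is nullable, so include epsilon.

{ b, m, w, y, epsilon }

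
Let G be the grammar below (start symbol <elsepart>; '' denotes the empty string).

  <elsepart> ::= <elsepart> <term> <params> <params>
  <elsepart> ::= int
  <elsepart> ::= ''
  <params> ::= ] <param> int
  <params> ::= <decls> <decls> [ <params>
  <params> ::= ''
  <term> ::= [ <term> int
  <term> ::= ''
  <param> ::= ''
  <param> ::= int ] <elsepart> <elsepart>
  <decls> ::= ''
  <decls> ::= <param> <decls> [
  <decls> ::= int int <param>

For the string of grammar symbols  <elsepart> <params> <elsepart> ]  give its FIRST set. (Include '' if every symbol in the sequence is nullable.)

Add FIRST(<elsepart>)\{''} = { [, ], int }; <elsepart> is nullable, continue.
Add FIRST(<params>)\{''} = { [, ], int }; <params> is nullable, continue.
Add FIRST(<elsepart>)\{''} = { [, ], int }; <elsepart> is nullable, continue.
] is a terminal; add {]} and stop.

{ [, ], int }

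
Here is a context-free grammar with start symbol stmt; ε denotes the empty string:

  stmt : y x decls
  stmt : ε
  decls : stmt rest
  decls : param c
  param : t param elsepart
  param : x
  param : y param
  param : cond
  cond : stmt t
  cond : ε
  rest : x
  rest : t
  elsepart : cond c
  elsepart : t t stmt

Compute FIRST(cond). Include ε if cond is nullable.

From cond : stmt t: stmt nullable, take FIRST(stmt) ∪ {t} = { t, y }.
cond : ε contributes ε.
Union: FIRST(cond) = { t, y, ε }.

{ t, y, ε }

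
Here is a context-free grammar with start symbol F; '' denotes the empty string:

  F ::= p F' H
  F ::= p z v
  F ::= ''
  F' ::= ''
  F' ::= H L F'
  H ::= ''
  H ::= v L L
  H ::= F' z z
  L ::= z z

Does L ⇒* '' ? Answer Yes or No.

No

Nullable nonterminals: F, F', H.
No production of L has an RHS whose symbols are all nullable, so L is not nullable.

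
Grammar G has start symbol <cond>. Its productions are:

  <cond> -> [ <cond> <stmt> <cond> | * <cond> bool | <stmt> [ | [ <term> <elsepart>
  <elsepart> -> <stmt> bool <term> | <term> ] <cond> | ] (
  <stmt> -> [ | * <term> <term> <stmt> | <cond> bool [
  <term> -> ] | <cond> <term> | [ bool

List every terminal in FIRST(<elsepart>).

From <elsepart> -> <stmt> bool <term>: add FIRST(<stmt>) = { *, [ }.
From <elsepart> -> <term> ] <cond>: add FIRST(<term>) = { *, [, ] }.
<elsepart> -> ] ( contributes {]}.
Union: FIRST(<elsepart>) = { *, [, ] }.

{ *, [, ] }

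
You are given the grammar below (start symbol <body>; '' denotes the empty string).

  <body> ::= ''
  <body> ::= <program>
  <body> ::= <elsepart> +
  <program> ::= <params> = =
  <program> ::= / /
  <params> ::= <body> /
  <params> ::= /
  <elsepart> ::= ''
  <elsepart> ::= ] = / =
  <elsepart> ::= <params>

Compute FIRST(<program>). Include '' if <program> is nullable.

From <program> ::= <params> = =: add FIRST(<params>) = { +, /, ] }.
<program> ::= / / contributes {/}.
Union: FIRST(<program>) = { +, /, ] }.

{ +, /, ] }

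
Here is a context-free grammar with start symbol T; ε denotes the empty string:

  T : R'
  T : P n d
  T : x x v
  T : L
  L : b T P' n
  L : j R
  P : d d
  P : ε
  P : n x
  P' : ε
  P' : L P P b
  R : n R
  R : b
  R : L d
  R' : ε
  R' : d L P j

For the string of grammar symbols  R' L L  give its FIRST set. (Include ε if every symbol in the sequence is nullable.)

Add FIRST(R')\{ε} = { d }; R' is nullable, continue.
Add FIRST(L) = { b, j }; L is not nullable, stop.

{ b, d, j }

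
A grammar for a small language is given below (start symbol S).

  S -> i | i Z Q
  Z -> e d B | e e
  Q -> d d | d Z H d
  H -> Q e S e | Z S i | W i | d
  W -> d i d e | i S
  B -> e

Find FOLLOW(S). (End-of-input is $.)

{ $, e, i }

S is the start symbol, so $ ∈ FOLLOW(S).
In H -> Q e S e: add FIRST(e) = { e }.
In H -> Z S i: add FIRST(i) = { i }.
In W -> i S: S is at the end, add FOLLOW(W) = { i }.
Union: FOLLOW(S) = { $, e, i }.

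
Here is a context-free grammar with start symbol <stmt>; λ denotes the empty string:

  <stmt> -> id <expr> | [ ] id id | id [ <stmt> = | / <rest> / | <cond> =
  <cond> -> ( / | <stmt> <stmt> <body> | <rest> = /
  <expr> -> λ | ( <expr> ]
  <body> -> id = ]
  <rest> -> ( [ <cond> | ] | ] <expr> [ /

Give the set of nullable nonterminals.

{ <expr> }

Directly nullable (have an λ-production): <expr>.
No other nonterminal has a production whose RHS symbols are all nullable.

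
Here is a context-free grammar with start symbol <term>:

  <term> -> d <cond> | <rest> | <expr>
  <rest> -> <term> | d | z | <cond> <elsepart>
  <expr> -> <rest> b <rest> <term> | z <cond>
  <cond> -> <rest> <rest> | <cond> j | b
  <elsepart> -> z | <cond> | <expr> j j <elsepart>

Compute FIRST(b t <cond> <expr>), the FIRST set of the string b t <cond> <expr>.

b is a terminal; add {b} and stop.

{ b }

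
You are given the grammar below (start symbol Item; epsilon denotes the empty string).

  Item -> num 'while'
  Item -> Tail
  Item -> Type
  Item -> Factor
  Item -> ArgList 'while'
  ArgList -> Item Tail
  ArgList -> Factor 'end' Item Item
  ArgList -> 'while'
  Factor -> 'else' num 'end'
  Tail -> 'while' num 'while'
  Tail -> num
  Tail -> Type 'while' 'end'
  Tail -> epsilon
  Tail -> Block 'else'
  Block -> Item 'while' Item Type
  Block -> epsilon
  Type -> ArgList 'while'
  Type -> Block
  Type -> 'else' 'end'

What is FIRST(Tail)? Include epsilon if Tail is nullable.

{ 'else', 'while', num, epsilon }

Tail -> 'while' num 'while' contributes {'while'}.
Tail -> num contributes {num}.
From Tail -> Type 'while' 'end': Type nullable, take FIRST(Type) ∪ {'while'} = { 'else', 'while', num }.
Tail -> epsilon contributes epsilon.
From Tail -> Block 'else': Block nullable, take FIRST(Block) ∪ {'else'} = { 'else', 'while', num }.
Union: FIRST(Tail) = { 'else', 'while', num, epsilon }.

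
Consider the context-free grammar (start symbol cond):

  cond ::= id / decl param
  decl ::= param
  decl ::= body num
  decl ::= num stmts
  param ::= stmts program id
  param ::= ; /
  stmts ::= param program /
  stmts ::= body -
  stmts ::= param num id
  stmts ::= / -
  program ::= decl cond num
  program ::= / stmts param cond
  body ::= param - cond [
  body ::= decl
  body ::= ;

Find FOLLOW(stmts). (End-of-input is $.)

{ -, /, ;, id, num }

In decl ::= num stmts: stmts is at the end, add FOLLOW(decl) = { -, /, ;, id, num }.
In param ::= stmts program id: add FIRST(program id) = { /, ;, num }.
In program ::= / stmts param cond: add FIRST(param cond) = { /, ;, num }.
Union: FOLLOW(stmts) = { -, /, ;, id, num }.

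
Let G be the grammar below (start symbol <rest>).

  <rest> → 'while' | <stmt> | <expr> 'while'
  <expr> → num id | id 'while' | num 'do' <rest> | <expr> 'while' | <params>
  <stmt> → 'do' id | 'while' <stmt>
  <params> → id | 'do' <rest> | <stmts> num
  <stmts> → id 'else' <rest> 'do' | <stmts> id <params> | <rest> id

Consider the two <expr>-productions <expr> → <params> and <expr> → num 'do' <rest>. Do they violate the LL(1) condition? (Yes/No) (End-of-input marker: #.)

FIRST(<params>) = { 'do', 'while', id, num } and FIRST(num 'do' <rest>) = { num }.
Both contain num, so the two alternatives are not disjoint — LL(1) conflict.

Yes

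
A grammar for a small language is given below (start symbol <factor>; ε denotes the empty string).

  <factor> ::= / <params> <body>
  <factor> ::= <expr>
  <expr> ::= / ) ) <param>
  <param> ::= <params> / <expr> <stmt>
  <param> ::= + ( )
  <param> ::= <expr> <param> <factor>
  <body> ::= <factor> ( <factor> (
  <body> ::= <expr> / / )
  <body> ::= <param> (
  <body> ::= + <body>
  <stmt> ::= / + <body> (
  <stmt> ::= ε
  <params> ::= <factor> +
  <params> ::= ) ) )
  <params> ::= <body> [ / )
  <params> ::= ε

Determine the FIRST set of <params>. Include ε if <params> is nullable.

From <params> ::= <factor> +: add FIRST(<factor>) = { / }.
<params> ::= ) ) ) contributes {)}.
From <params> ::= <body> [ / ): add FIRST(<body>) = { ), +, / }.
<params> ::= ε contributes ε.
Union: FIRST(<params>) = { ), +, /, ε }.

{ ), +, /, ε }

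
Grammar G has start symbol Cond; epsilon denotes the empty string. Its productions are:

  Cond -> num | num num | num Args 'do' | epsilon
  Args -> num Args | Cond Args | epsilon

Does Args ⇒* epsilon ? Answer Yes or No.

Args has an epsilon-production, so Args ⇒ epsilon.

Yes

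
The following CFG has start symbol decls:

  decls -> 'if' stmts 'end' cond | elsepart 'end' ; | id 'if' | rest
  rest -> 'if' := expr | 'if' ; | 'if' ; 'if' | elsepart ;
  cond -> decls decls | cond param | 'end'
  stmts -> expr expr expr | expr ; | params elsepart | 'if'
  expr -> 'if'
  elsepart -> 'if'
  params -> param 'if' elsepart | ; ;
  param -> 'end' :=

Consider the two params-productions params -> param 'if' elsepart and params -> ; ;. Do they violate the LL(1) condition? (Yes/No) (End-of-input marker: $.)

FIRST(param 'if' elsepart) = { 'end' } and FIRST(; ;) = { ; }.
The FIRST sets are disjoint and neither alternative is nullable — no conflict.

No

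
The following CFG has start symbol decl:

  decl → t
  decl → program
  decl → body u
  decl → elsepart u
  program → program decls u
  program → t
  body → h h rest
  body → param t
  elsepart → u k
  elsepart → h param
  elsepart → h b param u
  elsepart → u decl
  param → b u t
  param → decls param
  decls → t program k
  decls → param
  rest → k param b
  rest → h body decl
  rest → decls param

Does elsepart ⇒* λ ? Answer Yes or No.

No nonterminal in this grammar is nullable.
No production of elsepart has an RHS whose symbols are all nullable, so elsepart is not nullable.

No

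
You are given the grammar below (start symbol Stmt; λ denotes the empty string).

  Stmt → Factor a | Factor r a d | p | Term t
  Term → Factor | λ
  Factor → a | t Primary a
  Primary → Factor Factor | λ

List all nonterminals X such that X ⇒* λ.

{ Primary, Term }

Directly nullable (have an λ-production): Term, Primary.
No other nonterminal has a production whose RHS symbols are all nullable.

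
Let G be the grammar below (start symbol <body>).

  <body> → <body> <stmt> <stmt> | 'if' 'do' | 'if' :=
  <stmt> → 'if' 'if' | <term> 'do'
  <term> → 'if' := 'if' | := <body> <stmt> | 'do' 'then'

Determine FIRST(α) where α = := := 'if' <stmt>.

{ := }

:= is a terminal; add {:=} and stop.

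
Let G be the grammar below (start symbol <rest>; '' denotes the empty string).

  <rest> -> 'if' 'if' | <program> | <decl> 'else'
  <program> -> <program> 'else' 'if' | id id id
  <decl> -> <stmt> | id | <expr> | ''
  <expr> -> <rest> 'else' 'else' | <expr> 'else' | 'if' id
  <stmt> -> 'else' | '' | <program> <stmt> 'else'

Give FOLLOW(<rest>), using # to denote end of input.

{ #, 'else' }

<rest> is the start symbol, so # ∈ FOLLOW(<rest>).
In <expr> -> <rest> 'else' 'else': add FIRST('else' 'else') = { 'else' }.
Union: FOLLOW(<rest>) = { #, 'else' }.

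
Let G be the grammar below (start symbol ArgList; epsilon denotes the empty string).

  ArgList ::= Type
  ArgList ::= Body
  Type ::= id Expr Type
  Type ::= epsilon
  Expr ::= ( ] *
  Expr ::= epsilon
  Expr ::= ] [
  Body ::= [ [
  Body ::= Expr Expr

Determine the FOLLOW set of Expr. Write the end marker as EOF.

{ EOF, (, ], id }

In Type ::= id Expr Type: add FIRST(Type)\{epsilon} = { id }.
  Since Type is nullable, also add FOLLOW(Type) = { EOF }.
In Body ::= Expr Expr: add FIRST(Expr)\{epsilon} = { (, ] }.
  Since Expr is nullable, also add FOLLOW(Body) = { EOF }.
In Body ::= Expr Expr: Expr is at the end, add FOLLOW(Body) = { EOF }.
Union: FOLLOW(Expr) = { EOF, (, ], id }.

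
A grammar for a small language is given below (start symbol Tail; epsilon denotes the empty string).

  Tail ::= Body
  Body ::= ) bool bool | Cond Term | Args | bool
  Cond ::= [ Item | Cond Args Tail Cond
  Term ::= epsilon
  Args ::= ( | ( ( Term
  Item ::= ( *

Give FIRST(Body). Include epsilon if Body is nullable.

{ (, ), [, bool }

Body ::= ) bool bool contributes {)}.
From Body ::= Cond Term: add FIRST(Cond) = { [ }.
From Body ::= Args: add FIRST(Args) = { ( }.
Body ::= bool contributes {bool}.
Union: FIRST(Body) = { (, ), [, bool }.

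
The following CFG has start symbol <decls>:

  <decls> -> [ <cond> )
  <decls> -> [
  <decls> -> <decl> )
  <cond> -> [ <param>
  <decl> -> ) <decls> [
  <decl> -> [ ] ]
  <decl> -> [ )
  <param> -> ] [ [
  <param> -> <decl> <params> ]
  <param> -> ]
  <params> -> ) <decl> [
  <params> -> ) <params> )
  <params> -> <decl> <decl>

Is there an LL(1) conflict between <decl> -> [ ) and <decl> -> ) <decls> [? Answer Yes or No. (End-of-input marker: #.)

No

FIRST([ )) = { [ } and FIRST() <decls> [) = { ) }.
The FIRST sets are disjoint and neither alternative is nullable — no conflict.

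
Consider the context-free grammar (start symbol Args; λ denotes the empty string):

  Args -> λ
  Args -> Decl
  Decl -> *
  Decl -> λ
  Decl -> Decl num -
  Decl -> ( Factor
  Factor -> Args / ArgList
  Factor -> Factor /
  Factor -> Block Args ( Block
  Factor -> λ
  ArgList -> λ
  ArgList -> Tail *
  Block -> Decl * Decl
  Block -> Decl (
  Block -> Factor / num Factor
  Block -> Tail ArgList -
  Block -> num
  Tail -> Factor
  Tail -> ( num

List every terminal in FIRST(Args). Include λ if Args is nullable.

{ (, *, num, λ }

Args -> λ contributes λ.
From Args -> Decl: add FIRST(Decl) = { (, *, num, λ } (including λ since Decl is nullable).
Union: FIRST(Args) = { (, *, num, λ }.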